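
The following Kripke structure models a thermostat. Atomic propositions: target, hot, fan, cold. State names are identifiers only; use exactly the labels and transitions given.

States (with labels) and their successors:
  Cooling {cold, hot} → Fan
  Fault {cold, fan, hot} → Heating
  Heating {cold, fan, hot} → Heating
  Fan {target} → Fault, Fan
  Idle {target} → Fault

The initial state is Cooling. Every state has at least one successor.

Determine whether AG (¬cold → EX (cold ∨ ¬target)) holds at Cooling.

Yes

States satisfying ¬cold → EX (cold ∨ ¬target): {Cooling, Fault, Heating, Fan, Idle}.
States satisfying AG (¬cold → EX (cold ∨ ¬target)): {Cooling, Fault, Heating, Fan, Idle}.
Every state reachable from Cooling satisfies ¬cold → EX (cold ∨ ¬target).
Cooling ∈ Sat(AG (¬cold → EX (cold ∨ ¬target))).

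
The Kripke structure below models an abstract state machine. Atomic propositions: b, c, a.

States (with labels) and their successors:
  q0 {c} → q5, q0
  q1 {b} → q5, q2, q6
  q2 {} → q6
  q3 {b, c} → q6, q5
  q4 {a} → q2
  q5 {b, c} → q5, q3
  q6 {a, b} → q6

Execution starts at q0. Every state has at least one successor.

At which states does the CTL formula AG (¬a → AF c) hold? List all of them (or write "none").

States satisfying ¬a → AF c: {q0, q3, q4, q5, q6}.
States satisfying AG (¬a → AF c): {q0, q3, q5, q6}.

{q0, q3, q5, q6}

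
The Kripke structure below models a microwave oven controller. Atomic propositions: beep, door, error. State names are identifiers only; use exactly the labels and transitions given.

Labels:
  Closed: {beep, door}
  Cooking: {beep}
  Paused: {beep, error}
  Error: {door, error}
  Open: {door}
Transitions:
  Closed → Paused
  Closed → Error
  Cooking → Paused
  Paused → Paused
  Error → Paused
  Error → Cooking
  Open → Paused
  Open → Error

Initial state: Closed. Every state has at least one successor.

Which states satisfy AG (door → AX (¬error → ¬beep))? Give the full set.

States satisfying door → AX (¬error → ¬beep): {Closed, Cooking, Paused, Open}.
States satisfying AG (door → AX (¬error → ¬beep)): {Cooking, Paused}.

{Cooking, Paused}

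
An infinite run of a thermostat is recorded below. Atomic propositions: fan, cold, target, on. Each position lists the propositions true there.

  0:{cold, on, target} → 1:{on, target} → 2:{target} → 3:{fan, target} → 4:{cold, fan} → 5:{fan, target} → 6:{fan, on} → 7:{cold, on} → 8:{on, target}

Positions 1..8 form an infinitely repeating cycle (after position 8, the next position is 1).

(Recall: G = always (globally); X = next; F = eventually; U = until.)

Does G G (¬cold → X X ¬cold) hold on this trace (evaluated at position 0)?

G (¬cold → X X ¬cold) must hold at every position from 0 onward. It fails at position 0, so G G (¬cold → X X ¬cold) is false.

Does not hold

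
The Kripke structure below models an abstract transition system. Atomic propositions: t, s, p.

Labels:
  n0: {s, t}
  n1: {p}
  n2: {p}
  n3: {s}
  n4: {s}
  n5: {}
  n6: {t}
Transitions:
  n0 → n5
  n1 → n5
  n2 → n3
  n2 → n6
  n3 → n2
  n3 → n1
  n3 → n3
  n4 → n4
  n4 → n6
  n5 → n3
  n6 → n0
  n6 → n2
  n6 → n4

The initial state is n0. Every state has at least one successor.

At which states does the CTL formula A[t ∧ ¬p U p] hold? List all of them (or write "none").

{n1, n2}

States satisfying t ∧ ¬p: {n0, n6}.
States satisfying p: {n1, n2}.
States satisfying A[t ∧ ¬p U p]: {n1, n2}.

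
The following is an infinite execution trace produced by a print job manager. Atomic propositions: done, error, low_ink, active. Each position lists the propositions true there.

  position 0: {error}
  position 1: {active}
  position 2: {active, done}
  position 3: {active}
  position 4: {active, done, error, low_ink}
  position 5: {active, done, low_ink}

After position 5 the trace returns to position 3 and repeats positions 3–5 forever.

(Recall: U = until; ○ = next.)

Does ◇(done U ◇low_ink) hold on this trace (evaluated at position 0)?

done U ◇low_ink holds at position 0, which is reachable from 0, so ◇(done U ◇low_ink) holds.

Yes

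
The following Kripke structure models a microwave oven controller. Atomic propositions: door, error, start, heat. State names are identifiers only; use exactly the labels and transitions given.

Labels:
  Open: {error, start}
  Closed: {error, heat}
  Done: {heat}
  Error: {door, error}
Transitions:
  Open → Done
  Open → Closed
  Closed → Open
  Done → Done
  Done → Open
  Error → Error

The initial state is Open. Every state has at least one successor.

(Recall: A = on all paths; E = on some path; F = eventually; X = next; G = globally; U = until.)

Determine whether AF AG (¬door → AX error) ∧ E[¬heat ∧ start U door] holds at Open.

Does not hold

States satisfying AG (¬door → AX error): {Error}.
States satisfying AF AG (¬door → AX error): {Error}.
States satisfying ¬heat ∧ start: {Open}.
States satisfying door: {Error}.
States satisfying E[¬heat ∧ start U door]: {Error}.
States satisfying AF AG (¬door → AX error) ∧ E[¬heat ∧ start U door]: {Error}.
Open ∉ Sat(AF AG (¬door → AX error) ∧ E[¬heat ∧ start U door]).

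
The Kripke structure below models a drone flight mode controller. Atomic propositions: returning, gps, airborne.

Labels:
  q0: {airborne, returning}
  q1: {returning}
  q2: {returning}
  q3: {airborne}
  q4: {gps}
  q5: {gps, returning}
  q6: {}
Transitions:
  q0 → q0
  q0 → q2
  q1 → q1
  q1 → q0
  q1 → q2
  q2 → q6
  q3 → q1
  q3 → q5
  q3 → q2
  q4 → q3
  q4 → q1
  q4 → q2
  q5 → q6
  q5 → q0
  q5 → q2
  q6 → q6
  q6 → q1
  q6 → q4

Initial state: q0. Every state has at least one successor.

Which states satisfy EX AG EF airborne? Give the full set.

States satisfying AG EF airborne: {q0, q1, q2, q3, q4, q5, q6}.
States satisfying EX AG EF airborne: {q0, q1, q2, q3, q4, q5, q6}.

{q0, q1, q2, q3, q4, q5, q6}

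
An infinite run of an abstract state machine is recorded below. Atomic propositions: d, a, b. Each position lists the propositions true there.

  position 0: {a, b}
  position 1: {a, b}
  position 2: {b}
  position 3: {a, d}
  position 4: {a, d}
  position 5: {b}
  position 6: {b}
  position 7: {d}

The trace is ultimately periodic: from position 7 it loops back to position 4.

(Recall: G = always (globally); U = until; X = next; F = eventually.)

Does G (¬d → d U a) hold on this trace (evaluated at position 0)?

¬d → d U a must hold at every position from 0 onward. It fails at position 2, so G (¬d → d U a) is false.
Positions where ¬d holds: 0, 1, 2, 5, 6.
Check d U a at each: 0→ok, 1→ok, 2→fails, 5→fails, 6→fails.

Violated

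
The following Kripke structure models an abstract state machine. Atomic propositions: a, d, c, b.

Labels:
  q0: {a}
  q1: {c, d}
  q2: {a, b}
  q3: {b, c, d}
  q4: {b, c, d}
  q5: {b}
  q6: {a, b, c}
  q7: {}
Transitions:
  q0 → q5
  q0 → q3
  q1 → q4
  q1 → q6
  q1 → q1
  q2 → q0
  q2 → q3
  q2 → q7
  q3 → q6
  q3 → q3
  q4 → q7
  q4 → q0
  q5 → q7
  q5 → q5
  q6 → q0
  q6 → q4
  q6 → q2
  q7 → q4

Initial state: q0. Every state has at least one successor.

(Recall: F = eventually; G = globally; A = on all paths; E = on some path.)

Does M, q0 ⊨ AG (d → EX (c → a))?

Yes

States satisfying d → EX (c → a): {q0, q1, q2, q3, q4, q5, q6, q7}.
States satisfying AG (d → EX (c → a)): {q0, q1, q2, q3, q4, q5, q6, q7}.
Every state reachable from q0 satisfies d → EX (c → a).
q0 ∈ Sat(AG (d → EX (c → a))).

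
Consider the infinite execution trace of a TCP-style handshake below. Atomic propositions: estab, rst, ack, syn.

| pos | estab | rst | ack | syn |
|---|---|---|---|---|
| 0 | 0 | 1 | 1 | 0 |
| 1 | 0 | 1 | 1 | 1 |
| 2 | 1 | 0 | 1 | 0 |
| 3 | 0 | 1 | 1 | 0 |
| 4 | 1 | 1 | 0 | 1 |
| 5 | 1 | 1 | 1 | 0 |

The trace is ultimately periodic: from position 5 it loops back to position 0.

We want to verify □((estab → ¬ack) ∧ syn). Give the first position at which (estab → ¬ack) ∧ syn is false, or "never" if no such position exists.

At position 0 the labels are {ack, rst}, so (estab → ¬ack) ∧ syn is false there. This is the first violation.

0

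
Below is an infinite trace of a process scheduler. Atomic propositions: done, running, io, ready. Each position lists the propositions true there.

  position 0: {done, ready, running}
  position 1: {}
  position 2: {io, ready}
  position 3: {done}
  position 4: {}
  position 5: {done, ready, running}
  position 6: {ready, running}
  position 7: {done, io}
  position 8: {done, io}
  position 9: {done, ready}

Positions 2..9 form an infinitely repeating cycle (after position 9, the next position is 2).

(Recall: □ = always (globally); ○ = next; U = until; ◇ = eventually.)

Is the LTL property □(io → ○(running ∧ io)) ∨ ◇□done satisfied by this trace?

io → ○(running ∧ io) must hold at every position from 0 onward. It fails at position 2, so □(io → ○(running ∧ io)) is false.
Positions where io holds: 2, 7, 8.
Check ○(running ∧ io) at each: 2→fails, 7→fails, 8→fails.
□done is false at every position 0..9, so it never becomes true and ◇□done fails.
At position 0: □(io → ○(running ∧ io)) is false; ◇□done is false; so □(io → ○(running ∧ io)) ∨ ◇□done is false.

Violated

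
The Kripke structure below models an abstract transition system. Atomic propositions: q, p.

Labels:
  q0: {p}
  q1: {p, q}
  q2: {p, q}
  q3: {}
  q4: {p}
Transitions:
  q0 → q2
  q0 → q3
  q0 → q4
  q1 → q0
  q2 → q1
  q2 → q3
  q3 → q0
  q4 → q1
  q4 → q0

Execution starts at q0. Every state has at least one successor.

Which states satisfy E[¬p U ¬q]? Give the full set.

{q0, q3, q4}

States satisfying ¬p: {q3}.
States satisfying ¬q: {q0, q3, q4}.
States satisfying E[¬p U ¬q]: {q0, q3, q4}.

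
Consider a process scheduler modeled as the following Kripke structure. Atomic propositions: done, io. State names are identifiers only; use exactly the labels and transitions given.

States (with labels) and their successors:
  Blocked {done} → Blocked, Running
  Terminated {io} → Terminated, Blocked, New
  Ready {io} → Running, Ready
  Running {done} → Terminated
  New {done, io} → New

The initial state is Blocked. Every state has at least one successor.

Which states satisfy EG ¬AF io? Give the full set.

States satisfying ¬AF io: {Blocked}.
States satisfying EG ¬AF io: {Blocked}.

{Blocked}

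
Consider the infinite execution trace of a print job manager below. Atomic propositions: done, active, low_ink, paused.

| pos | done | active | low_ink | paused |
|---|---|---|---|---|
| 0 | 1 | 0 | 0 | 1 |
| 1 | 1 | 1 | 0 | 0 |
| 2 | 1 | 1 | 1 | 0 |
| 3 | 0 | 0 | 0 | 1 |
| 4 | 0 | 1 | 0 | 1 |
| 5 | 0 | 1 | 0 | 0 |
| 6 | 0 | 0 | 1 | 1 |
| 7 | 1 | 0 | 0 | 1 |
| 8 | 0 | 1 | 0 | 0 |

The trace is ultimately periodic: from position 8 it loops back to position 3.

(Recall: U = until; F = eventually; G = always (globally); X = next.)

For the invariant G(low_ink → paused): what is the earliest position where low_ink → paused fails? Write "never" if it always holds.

Check low_ink → paused at each position in order: 0 ✓, 1 ✓.
At position 2 the labels are {active, done, low_ink}, so low_ink → paused is false there. This is the first violation.

2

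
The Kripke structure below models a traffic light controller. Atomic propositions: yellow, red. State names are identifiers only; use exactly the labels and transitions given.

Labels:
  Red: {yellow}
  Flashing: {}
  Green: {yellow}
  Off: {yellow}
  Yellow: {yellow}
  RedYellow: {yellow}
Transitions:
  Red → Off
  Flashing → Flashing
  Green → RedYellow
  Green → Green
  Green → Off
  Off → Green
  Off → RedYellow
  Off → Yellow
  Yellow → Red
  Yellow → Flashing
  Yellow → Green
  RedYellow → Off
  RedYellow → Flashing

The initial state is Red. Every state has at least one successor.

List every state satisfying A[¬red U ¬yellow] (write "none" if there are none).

{Flashing}

States satisfying ¬red: {Red, Flashing, Green, Off, Yellow, RedYellow}.
States satisfying ¬yellow: {Flashing}.
States satisfying A[¬red U ¬yellow]: {Flashing}.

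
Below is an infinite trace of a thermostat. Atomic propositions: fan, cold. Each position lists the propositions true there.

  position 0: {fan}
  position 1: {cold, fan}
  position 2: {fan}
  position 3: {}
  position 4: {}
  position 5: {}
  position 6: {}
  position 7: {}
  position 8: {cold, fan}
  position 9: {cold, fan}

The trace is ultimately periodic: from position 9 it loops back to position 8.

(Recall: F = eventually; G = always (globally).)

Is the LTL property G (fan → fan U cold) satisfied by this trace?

No

fan → fan U cold must hold at every position from 0 onward. It fails at position 2, so G (fan → fan U cold) is false.
Positions where fan holds: 0, 1, 2, 8, 9.
Check fan U cold at each: 0→ok, 1→ok, 2→fails, 8→ok, 9→ok.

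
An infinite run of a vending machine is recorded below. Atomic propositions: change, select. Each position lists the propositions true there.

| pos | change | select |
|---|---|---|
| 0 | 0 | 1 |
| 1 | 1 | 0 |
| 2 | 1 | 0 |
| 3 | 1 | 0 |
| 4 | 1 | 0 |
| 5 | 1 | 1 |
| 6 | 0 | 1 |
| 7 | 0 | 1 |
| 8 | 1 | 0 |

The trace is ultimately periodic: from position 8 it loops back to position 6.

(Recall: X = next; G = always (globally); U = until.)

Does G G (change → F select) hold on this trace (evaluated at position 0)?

Yes

G (change → F select) holds at every position 0..8, and those are all positions ever visited, so G G (change → F select) holds.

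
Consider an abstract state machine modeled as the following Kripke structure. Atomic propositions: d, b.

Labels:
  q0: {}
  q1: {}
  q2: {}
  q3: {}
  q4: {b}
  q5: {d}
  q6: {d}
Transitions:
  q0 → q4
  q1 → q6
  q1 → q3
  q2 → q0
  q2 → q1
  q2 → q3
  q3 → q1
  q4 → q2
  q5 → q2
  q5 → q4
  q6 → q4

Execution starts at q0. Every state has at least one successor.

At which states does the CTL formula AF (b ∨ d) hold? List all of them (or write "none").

{q0, q4, q5, q6}

States satisfying b ∨ d: {q4, q5, q6}.
States satisfying AF (b ∨ d): {q0, q4, q5, q6}.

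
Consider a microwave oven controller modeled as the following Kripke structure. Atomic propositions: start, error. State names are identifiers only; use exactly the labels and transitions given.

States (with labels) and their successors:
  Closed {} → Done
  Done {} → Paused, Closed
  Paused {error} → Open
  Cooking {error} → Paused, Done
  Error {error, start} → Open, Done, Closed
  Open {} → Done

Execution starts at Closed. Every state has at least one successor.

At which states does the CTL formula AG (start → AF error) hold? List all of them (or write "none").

States satisfying start → AF error: {Closed, Done, Paused, Cooking, Error, Open}.
States satisfying AG (start → AF error): {Closed, Done, Paused, Cooking, Error, Open}.

{Closed, Done, Paused, Cooking, Error, Open}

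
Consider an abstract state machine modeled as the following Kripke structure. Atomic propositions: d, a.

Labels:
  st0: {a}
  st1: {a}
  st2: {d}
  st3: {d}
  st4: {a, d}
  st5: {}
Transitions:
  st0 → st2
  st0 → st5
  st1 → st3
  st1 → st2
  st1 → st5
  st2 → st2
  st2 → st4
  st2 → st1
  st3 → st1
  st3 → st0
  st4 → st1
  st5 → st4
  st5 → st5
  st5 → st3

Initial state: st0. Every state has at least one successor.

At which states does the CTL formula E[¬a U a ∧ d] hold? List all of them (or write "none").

{st2, st4, st5}

States satisfying ¬a: {st2, st3, st5}.
States satisfying a ∧ d: {st4}.
States satisfying E[¬a U a ∧ d]: {st2, st4, st5}.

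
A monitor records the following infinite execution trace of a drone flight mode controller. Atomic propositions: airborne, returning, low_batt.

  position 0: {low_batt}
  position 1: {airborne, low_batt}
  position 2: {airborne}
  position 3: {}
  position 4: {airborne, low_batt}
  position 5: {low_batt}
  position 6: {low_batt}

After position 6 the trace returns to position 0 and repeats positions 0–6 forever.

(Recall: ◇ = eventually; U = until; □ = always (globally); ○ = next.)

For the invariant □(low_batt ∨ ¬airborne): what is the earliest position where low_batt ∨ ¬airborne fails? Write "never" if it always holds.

Check low_batt ∨ ¬airborne at each position in order: 0 ✓, 1 ✓.
At position 2 the labels are {airborne}, so low_batt ∨ ¬airborne is false there. This is the first violation.

2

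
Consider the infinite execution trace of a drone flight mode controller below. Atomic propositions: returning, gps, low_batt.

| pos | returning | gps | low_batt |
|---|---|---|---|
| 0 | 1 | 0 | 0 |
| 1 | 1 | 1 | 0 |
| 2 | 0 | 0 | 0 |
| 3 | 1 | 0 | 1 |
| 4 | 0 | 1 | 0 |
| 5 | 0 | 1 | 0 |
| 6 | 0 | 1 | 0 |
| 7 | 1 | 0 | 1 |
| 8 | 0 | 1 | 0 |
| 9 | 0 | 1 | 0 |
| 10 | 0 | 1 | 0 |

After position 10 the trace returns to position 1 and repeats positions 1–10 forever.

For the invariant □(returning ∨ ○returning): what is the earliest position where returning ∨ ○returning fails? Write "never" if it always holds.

Check returning ∨ ○returning at each position in order: 0 ✓, 1 ✓, 2 ✓, 3 ✓.
At position 4 the labels are {gps} and the next position 5 has {gps}, so returning ∨ ○returning is false there. This is the first violation.

4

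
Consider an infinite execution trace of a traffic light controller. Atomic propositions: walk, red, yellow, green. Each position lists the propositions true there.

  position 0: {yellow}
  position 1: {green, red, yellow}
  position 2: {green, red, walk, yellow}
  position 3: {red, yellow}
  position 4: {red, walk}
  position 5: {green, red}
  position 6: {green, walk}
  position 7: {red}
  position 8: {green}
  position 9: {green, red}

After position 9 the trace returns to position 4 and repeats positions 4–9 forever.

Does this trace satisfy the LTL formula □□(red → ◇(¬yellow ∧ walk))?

□(red → ◇(¬yellow ∧ walk)) holds at every position 0..9, and those are all positions ever visited, so □□(red → ◇(¬yellow ∧ walk)) holds.

Satisfied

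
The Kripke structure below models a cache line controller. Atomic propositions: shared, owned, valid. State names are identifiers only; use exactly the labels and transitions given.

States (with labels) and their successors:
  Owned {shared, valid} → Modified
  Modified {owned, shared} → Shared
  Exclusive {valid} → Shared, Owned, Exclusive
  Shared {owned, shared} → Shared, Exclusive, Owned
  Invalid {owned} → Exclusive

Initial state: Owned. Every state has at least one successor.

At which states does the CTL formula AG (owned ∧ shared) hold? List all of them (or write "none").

States satisfying owned ∧ shared: {Modified, Shared}.
States satisfying AG (owned ∧ shared): ∅.

none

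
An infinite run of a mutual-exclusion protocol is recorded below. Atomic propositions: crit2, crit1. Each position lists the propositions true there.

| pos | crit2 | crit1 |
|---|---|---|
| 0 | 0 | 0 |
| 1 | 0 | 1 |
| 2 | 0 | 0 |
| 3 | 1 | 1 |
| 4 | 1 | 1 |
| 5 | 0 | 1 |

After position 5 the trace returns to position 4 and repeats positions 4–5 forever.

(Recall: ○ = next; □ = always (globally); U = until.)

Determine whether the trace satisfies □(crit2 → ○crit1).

crit2 → ○crit1 holds at every position 0..5, and those are all positions ever visited, so □(crit2 → ○crit1) holds.
Positions where crit2 holds: 3, 4.
Check ○crit1 at each: 3→ok, 4→ok.

Satisfied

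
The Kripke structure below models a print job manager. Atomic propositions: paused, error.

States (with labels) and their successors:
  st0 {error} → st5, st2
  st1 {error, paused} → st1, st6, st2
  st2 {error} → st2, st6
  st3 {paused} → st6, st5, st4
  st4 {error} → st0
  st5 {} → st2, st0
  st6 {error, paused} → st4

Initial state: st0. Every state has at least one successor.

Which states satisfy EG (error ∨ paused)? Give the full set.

{st0, st1, st2, st3, st4, st6}

States satisfying error ∨ paused: {st0, st1, st2, st3, st4, st6}.
States satisfying EG (error ∨ paused): {st0, st1, st2, st3, st4, st6}.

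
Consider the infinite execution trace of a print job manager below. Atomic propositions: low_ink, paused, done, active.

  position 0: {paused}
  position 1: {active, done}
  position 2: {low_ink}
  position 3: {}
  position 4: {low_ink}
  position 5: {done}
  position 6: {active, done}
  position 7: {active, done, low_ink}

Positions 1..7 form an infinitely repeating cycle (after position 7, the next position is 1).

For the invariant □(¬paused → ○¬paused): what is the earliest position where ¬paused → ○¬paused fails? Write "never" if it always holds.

never

¬paused → ○¬paused holds at every position 0..7, and those are all the positions the trace ever visits, so the invariant □(¬paused → ○¬paused) is never violated.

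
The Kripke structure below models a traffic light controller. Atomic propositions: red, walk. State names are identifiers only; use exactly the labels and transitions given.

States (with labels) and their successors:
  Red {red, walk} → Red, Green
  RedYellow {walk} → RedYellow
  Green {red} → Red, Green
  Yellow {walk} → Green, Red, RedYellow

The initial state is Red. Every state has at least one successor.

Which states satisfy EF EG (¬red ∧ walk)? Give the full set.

States satisfying EG (¬red ∧ walk): {RedYellow, Yellow}.
States satisfying EF EG (¬red ∧ walk): {RedYellow, Yellow}.

{RedYellow, Yellow}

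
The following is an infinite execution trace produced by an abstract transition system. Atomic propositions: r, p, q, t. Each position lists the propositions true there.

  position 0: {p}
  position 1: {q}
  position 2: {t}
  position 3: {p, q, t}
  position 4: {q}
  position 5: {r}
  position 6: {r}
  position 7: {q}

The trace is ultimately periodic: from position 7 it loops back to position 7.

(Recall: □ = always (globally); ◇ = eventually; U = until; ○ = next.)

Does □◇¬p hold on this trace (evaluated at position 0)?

◇¬p holds at every position 0..7, and those are all positions ever visited, so □◇¬p holds.

Yes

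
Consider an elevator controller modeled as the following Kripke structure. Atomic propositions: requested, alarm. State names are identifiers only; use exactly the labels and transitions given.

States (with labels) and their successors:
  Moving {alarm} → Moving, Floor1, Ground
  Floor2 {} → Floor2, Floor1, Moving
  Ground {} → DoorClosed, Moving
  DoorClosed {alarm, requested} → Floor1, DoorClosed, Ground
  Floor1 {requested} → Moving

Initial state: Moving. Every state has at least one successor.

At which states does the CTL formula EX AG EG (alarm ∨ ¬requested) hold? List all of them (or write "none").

States satisfying AG EG (alarm ∨ ¬requested): ∅.
States satisfying EX AG EG (alarm ∨ ¬requested): ∅.

none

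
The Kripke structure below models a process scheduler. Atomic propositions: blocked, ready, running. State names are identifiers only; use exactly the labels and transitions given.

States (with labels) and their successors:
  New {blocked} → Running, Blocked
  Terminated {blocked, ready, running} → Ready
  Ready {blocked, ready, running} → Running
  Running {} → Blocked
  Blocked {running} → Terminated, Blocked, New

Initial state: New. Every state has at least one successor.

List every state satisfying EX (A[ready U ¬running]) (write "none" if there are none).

States satisfying A[ready U ¬running]: {New, Terminated, Ready, Running}.
States satisfying EX (A[ready U ¬running]): {New, Terminated, Ready, Blocked}.

{New, Terminated, Ready, Blocked}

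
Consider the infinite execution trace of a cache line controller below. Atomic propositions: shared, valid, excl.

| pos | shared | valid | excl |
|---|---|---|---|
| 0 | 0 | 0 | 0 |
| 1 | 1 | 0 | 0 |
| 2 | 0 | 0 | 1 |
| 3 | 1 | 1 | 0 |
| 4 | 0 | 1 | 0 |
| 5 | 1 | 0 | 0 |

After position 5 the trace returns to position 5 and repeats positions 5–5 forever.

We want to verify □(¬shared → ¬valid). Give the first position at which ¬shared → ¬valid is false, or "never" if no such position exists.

Check ¬shared → ¬valid at each position in order: 0 ✓, 1 ✓, 2 ✓, 3 ✓.
At position 4 the labels are {valid}, so ¬shared → ¬valid is false there. This is the first violation.

4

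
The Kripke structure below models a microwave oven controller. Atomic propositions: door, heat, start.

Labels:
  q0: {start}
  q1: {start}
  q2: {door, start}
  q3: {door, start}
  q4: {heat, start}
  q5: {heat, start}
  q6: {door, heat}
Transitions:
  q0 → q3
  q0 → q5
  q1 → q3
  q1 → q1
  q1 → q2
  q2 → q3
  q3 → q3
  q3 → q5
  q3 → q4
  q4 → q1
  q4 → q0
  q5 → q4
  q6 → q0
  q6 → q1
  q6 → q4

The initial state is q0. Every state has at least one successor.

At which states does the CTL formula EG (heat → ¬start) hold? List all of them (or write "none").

States satisfying heat → ¬start: {q0, q1, q2, q3, q6}.
States satisfying EG (heat → ¬start): {q0, q1, q2, q3, q6}.

{q0, q1, q2, q3, q6}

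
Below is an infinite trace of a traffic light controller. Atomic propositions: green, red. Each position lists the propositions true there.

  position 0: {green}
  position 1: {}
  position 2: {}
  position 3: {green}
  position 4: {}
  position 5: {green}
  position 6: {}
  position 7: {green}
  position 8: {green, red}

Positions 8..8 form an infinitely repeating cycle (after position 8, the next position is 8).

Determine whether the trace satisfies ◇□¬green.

Does not hold

□¬green is false at every position 0..8, so it never becomes true and ◇□¬green fails.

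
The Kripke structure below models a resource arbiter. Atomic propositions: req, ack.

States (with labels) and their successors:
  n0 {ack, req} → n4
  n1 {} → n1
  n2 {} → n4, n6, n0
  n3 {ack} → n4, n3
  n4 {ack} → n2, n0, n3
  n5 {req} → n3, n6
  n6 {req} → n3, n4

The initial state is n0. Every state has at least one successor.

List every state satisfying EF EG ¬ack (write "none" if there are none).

States satisfying EG ¬ack: {n1}.
States satisfying EF EG ¬ack: {n1}.

{n1}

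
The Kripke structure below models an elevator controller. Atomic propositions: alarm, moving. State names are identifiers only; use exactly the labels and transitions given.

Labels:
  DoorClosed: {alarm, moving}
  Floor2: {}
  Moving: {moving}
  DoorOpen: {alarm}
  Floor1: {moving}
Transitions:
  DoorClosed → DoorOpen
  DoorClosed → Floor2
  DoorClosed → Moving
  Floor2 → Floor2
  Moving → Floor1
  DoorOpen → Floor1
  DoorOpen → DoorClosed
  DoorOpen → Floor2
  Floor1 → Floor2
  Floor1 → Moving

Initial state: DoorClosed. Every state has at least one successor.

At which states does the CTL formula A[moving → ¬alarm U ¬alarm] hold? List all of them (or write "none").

States satisfying moving → ¬alarm: {Floor2, Moving, DoorOpen, Floor1}.
States satisfying ¬alarm: {Floor2, Moving, Floor1}.
States satisfying A[moving → ¬alarm U ¬alarm]: {Floor2, Moving, Floor1}.

{Floor2, Moving, Floor1}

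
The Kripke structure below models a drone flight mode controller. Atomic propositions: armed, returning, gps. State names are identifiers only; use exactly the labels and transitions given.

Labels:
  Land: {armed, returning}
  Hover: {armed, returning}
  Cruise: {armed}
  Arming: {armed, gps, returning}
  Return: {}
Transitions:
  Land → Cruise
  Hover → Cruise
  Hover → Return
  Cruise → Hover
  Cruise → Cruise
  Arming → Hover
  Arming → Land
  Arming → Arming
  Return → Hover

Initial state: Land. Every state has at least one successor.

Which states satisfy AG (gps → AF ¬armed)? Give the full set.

{Land, Hover, Cruise, Return}

States satisfying gps → AF ¬armed: {Land, Hover, Cruise, Return}.
States satisfying AG (gps → AF ¬armed): {Land, Hover, Cruise, Return}.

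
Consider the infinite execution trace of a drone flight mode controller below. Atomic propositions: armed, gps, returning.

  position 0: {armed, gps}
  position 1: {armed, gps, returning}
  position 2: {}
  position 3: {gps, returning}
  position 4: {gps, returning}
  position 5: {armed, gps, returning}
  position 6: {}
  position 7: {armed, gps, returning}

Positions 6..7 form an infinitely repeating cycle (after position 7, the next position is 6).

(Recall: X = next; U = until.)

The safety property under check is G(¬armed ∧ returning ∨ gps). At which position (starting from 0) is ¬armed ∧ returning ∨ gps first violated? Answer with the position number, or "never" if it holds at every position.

2

Check ¬armed ∧ returning ∨ gps at each position in order: 0 ✓, 1 ✓.
At position 2 the labels are {}, so ¬armed ∧ returning ∨ gps is false there. This is the first violation.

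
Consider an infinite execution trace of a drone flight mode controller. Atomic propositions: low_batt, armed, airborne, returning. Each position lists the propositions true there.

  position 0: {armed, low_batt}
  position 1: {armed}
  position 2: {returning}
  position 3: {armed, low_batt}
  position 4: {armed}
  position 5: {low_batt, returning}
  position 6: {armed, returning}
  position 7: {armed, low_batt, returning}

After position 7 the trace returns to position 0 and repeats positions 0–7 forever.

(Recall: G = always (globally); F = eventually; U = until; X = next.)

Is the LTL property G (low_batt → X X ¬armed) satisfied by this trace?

low_batt → X X ¬armed must hold at every position from 0 onward. It fails at position 5, so G (low_batt → X X ¬armed) is false.
Positions where low_batt holds: 0, 3, 5, 7.
Check X X ¬armed at each: 0→ok, 3→ok, 5→fails, 7→fails.

Violated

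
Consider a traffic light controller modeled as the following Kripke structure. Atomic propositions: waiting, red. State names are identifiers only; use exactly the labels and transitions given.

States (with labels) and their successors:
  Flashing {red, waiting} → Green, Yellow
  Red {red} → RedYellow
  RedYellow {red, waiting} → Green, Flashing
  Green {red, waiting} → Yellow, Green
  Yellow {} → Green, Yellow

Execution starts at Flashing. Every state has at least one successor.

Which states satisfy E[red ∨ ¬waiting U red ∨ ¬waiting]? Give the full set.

{Flashing, Red, RedYellow, Green, Yellow}

States satisfying red ∨ ¬waiting: {Flashing, Red, RedYellow, Green, Yellow}.
States satisfying E[red ∨ ¬waiting U red ∨ ¬waiting]: {Flashing, Red, RedYellow, Green, Yellow}.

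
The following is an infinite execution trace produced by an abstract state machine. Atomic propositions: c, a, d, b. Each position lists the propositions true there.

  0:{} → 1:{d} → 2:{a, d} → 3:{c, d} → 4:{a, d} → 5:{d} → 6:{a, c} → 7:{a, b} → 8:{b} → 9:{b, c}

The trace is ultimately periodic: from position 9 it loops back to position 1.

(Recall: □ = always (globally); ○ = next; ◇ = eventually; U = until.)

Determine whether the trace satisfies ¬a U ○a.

Satisfied

Walking from position 0: ○a first holds at position 1, and ¬a holds at every earlier position along the way, so ¬a U ○a holds.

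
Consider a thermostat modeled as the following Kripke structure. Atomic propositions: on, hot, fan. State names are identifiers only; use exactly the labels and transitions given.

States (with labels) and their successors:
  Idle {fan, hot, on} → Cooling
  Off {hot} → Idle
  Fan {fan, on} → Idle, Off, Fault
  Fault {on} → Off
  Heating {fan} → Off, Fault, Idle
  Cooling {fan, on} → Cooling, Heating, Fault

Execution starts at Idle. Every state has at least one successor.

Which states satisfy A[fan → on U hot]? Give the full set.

States satisfying fan → on: {Idle, Off, Fan, Fault, Cooling}.
States satisfying hot: {Idle, Off}.
States satisfying A[fan → on U hot]: {Idle, Off, Fan, Fault}.

{Idle, Off, Fan, Fault}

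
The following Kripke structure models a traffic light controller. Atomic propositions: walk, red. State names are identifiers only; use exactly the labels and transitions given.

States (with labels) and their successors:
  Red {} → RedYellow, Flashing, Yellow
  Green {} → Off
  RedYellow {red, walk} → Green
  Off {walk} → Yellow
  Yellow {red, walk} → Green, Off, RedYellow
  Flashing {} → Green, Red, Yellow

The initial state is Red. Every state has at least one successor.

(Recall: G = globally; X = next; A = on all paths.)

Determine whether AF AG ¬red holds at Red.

States satisfying AG ¬red: ∅.
States satisfying AF AG ¬red: ∅.
There is a path from Red along which AG ¬red never holds.
Red ∉ Sat(AF AG ¬red).

Does not hold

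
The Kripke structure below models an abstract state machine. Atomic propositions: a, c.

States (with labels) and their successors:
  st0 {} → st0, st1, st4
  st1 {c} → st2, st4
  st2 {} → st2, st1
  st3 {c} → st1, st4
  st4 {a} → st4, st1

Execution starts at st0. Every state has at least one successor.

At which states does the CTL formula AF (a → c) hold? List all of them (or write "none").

{st0, st1, st2, st3}

States satisfying a → c: {st0, st1, st2, st3}.
States satisfying AF (a → c): {st0, st1, st2, st3}.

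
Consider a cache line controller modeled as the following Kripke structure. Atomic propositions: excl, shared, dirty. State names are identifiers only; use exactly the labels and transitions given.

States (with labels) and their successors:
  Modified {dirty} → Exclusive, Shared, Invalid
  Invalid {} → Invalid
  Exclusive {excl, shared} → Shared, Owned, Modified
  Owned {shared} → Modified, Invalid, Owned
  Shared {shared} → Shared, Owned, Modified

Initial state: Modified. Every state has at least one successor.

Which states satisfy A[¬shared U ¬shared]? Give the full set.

{Modified, Invalid}

States satisfying ¬shared: {Modified, Invalid}.
States satisfying A[¬shared U ¬shared]: {Modified, Invalid}.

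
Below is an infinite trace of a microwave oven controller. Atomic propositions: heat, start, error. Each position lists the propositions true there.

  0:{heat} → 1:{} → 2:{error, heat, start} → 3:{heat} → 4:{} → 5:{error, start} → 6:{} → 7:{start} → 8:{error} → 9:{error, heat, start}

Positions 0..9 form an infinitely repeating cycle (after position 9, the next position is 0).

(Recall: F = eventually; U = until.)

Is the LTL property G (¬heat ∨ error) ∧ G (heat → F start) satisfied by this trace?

¬heat ∨ error must hold at every position from 0 onward. It fails at position 0, so G (¬heat ∨ error) is false.
heat → F start holds at every position 0..9, and those are all positions ever visited, so G (heat → F start) holds.
Positions where heat holds: 0, 2, 3, 9.
Check F start at each: 0→ok, 2→ok, 3→ok, 9→ok.
At position 0: G (¬heat ∨ error) is false; G (heat → F start) is true; so G (¬heat ∨ error) ∧ G (heat → F start) is false.

Does not hold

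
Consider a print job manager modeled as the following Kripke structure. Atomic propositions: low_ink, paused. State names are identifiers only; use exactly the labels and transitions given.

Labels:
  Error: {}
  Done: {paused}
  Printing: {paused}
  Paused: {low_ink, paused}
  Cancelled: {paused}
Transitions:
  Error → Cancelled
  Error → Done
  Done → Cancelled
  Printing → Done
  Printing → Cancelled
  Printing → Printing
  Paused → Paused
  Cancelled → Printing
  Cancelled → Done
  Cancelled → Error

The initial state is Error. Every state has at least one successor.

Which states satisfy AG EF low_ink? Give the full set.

{Paused}

States satisfying EF low_ink: {Paused}.
States satisfying AG EF low_ink: {Paused}.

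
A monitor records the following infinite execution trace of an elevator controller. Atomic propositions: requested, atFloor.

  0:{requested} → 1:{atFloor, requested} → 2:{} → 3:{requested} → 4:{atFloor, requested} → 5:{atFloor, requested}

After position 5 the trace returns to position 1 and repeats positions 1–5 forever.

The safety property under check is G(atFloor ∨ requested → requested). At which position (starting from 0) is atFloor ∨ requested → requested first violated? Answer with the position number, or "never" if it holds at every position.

never

atFloor ∨ requested → requested holds at every position 0..5, and those are all the positions the trace ever visits, so the invariant G(atFloor ∨ requested → requested) is never violated.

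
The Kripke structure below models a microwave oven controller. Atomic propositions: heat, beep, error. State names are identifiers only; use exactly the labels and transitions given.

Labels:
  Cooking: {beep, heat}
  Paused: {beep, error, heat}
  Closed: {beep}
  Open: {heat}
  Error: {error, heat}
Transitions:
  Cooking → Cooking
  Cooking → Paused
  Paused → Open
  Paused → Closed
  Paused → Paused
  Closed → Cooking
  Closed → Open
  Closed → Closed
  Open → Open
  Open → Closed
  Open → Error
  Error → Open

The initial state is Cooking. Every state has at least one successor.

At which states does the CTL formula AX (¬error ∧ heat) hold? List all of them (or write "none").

States satisfying ¬error ∧ heat: {Cooking, Open}.
States satisfying AX (¬error ∧ heat): {Error}.

{Error}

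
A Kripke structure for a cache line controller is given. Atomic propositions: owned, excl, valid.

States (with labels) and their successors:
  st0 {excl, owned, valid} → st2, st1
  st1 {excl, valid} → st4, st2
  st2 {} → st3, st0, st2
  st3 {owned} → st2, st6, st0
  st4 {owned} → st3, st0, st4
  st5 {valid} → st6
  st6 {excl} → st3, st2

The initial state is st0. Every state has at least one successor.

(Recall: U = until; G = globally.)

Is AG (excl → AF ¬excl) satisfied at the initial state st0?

States satisfying excl → AF ¬excl: {st0, st1, st2, st3, st4, st5, st6}.
States satisfying AG (excl → AF ¬excl): {st0, st1, st2, st3, st4, st5, st6}.
Every state reachable from st0 satisfies excl → AF ¬excl.
st0 ∈ Sat(AG (excl → AF ¬excl)).

Yes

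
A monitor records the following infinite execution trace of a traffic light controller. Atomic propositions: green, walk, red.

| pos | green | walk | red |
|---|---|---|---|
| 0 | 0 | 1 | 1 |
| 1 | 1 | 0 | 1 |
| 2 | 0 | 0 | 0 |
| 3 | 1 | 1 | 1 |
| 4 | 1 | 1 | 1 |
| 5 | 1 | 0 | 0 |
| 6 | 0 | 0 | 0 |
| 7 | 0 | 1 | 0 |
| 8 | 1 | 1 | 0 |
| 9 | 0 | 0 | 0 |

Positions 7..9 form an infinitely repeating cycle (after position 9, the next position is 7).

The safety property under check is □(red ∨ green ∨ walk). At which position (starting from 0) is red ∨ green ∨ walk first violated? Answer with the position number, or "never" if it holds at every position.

2

Check red ∨ green ∨ walk at each position in order: 0 ✓, 1 ✓.
At position 2 the labels are {}, so red ∨ green ∨ walk is false there. This is the first violation.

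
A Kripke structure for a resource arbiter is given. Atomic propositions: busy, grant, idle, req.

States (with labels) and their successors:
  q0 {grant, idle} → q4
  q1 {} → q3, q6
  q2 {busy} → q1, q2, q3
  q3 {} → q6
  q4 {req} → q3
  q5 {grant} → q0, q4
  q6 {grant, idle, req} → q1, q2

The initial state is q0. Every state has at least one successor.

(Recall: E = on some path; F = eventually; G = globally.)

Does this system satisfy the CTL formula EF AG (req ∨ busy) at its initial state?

States satisfying AG (req ∨ busy): ∅.
States satisfying EF AG (req ∨ busy): ∅.
No suitable path/successor from q0 witnesses the formula.
q0 ∉ Sat(EF AG (req ∨ busy)).

No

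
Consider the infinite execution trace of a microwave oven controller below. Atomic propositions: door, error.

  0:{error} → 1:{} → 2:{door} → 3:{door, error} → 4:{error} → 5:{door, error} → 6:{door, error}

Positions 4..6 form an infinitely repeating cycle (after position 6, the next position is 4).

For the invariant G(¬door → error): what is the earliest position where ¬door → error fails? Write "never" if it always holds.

Check ¬door → error at each position in order: 0 ✓.
At position 1 the labels are {}, so ¬door → error is false there. This is the first violation.

1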